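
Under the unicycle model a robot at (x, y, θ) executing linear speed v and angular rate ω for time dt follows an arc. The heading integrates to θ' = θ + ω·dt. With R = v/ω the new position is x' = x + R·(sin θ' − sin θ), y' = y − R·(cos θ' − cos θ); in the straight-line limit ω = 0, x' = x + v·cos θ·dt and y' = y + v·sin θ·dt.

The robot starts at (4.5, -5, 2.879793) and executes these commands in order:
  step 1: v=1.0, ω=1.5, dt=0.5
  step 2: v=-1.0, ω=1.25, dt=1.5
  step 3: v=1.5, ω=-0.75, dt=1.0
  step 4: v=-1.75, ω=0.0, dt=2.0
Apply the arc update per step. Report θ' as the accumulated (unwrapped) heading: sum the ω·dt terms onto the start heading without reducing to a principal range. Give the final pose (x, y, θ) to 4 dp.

step 1: θ'=3.6298 (R=0.6667) → pose (4.0148, -5.0552, 3.6298)
step 2: θ'=5.5048 (R=-0.8000) → pose (4.2012, -3.7790, 5.5048)
step 3: θ'=4.7548 (R=-2.0000) → pose (4.7952, -5.1183, 4.7548)
step 4: θ'=4.7548 (straight) → pose (4.6468, -1.6214, 4.7548)

(4.6468, -1.6214, 4.7548)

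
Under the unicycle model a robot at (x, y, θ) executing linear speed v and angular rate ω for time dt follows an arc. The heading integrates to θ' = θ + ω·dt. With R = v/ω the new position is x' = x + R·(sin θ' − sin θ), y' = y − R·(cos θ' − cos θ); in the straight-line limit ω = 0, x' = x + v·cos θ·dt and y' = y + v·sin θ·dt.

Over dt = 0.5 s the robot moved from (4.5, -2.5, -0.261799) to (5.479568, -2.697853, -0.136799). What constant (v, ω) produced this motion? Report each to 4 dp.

v = 2.0000, ω = 0.2500

Δθ = -0.136799 − -0.261799 = 0.125000
ω = Δθ/dt = 0.125000/0.5 = 0.2500
R = Δx/(sin θ' − sin θ) = 8.0000
v = R·ω = 8.0000·0.2500 = 2.0000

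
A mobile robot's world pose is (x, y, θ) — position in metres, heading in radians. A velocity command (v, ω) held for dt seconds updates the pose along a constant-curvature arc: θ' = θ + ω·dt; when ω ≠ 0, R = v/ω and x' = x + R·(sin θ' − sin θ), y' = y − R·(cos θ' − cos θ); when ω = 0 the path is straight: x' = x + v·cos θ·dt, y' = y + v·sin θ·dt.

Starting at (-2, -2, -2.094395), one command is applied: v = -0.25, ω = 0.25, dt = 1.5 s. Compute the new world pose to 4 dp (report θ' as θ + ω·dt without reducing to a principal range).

θ' = -2.0944 + 0.25·1.5 = -1.7194
R = v/ω = -0.25/0.25 = -1.0000
x' = -2 + -1.0000·(sin -1.7194 − sin -2.0944) = -1.8770
y' = -2 − -1.0000·(cos -1.7194 − cos -2.0944) = -1.6481

(-1.8770, -1.6481, -1.7194)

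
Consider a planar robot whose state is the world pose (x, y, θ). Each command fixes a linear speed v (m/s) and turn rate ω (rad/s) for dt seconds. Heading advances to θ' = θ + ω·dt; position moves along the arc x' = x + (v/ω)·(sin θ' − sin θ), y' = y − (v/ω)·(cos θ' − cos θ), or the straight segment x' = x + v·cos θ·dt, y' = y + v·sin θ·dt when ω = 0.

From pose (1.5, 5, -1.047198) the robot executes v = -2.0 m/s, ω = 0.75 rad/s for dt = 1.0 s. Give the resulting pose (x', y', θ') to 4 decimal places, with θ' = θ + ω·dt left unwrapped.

(-0.0285, 6.2164, -0.2972)

θ' = -1.0472 + 0.75·1.0 = -0.2972
R = v/ω = -2.0/0.75 = -2.6667
x' = 1.5 + -2.6667·(sin -0.2972 − sin -1.0472) = -0.0285
y' = 5 − -2.6667·(cos -0.2972 − cos -1.0472) = 6.2164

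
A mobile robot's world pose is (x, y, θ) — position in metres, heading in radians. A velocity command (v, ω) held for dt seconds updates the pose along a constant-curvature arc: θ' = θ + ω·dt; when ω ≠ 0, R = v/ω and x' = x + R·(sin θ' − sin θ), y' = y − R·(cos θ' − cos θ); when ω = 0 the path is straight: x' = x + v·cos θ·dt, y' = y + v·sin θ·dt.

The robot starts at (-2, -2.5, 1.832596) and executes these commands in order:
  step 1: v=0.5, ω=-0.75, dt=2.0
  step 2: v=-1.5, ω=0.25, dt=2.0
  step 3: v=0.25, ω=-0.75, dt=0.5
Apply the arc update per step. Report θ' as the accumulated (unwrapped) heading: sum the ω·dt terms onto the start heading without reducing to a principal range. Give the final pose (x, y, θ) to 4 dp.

(-3.9535, -3.2560, 0.4576)

step 1: θ'=0.3326 (R=-0.6667) → pose (-1.5737, -1.6973, 0.3326)
step 2: θ'=0.8326 (R=-6.0000) → pose (-4.0528, -3.3308, 0.8326)
step 3: θ'=0.4576 (R=-0.3333) → pose (-3.9535, -3.2560, 0.4576)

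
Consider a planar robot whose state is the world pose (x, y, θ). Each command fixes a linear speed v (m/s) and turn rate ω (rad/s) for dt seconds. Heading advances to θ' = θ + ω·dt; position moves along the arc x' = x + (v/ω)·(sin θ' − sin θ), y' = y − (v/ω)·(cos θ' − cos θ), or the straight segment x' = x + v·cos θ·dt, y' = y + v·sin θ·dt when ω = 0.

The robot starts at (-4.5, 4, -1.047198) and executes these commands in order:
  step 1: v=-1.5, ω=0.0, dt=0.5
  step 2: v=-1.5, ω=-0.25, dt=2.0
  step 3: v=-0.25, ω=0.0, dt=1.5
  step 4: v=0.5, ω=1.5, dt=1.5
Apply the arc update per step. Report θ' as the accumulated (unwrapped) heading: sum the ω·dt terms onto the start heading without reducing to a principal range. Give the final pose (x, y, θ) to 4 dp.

step 1: θ'=-1.0472 (straight) → pose (-4.8750, 4.6495, -1.0472)
step 2: θ'=-1.5472 (R=6.0000) → pose (-5.6772, 7.5079, -1.5472)
step 3: θ'=-1.5472 (straight) → pose (-5.6860, 7.8828, -1.5472)
step 4: θ'=0.7028 (R=0.3333) → pose (-5.1373, 7.6364, 0.7028)

(-5.1373, 7.6364, 0.7028)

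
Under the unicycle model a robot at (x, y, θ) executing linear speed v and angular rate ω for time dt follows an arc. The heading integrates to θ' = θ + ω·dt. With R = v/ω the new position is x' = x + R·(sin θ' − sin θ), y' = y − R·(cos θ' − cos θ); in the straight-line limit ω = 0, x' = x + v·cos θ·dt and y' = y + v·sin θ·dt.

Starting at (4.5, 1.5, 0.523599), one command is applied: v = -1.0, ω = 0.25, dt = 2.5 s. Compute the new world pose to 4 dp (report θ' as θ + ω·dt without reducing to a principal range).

θ' = 0.5236 + 0.25·2.5 = 1.1486
R = v/ω = -1.0/0.25 = -4.0000
x' = 4.5 + -4.0000·(sin 1.1486 − sin 0.5236) = 2.8512
y' = 1.5 − -4.0000·(cos 1.1486 − cos 0.5236) = -0.3250

(2.8512, -0.3250, 1.1486)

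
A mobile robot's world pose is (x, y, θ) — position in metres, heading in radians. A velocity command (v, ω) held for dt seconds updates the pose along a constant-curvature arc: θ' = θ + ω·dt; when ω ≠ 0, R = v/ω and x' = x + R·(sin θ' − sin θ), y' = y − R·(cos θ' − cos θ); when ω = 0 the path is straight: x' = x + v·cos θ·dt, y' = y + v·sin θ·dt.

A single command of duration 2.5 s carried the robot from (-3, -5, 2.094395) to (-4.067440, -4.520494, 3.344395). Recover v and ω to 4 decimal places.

Δθ = 3.344395 − 2.094395 = 1.250000
ω = Δθ/dt = 1.250000/2.5 = 0.5000
R = Δx/(sin θ' − sin θ) = 1.0000
v = R·ω = 1.0000·0.5000 = 0.5000

v = 0.5000, ω = 0.5000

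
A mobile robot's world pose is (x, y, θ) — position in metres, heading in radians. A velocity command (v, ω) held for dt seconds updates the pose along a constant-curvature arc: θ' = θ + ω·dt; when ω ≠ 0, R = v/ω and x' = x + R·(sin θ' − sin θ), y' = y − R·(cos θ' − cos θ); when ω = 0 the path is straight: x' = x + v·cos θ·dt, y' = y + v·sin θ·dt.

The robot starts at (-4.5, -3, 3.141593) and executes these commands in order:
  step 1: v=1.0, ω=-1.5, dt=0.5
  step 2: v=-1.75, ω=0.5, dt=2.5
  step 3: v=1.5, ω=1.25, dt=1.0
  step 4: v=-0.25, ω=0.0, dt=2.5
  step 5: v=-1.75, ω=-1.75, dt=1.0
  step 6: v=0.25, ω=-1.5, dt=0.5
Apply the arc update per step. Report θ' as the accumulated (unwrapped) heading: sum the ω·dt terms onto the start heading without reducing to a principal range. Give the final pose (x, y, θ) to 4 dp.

(-0.7372, -2.7608, 2.3916)

step 1: θ'=2.3916 (R=-0.6667) → pose (-4.9544, -2.8211, 2.3916)
step 2: θ'=3.6416 (R=-3.5000) → pose (-0.8907, -3.3318, 3.6416)
step 3: θ'=4.8916 (R=1.2000) → pose (-1.4962, -4.5987, 4.8916)
step 4: θ'=4.8916 (straight) → pose (-1.6076, -3.9838, 4.8916)
step 5: θ'=3.1416 (R=1.0000) → pose (-0.6236, -2.8055, 3.1416)
step 6: θ'=2.3916 (R=-0.1667) → pose (-0.7372, -2.7608, 2.3916)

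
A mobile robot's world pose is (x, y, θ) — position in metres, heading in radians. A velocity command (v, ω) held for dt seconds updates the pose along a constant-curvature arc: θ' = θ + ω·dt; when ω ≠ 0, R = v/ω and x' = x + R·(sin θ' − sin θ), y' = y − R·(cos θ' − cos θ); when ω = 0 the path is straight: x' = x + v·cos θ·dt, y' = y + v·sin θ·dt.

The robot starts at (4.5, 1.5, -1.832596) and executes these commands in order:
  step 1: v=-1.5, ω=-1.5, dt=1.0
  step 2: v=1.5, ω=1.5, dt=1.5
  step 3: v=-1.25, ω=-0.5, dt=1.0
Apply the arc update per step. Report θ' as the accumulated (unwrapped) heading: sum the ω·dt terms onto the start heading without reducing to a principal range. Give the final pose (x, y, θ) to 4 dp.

step 1: θ'=-3.3326 (R=1.0000) → pose (5.6558, 2.2230, -3.3326)
step 2: θ'=-1.0826 (R=1.0000) → pose (4.5827, 0.7721, -1.0826)
step 3: θ'=-1.5826 (R=2.5000) → pose (4.2909, 1.9742, -1.5826)

(4.2909, 1.9742, -1.5826)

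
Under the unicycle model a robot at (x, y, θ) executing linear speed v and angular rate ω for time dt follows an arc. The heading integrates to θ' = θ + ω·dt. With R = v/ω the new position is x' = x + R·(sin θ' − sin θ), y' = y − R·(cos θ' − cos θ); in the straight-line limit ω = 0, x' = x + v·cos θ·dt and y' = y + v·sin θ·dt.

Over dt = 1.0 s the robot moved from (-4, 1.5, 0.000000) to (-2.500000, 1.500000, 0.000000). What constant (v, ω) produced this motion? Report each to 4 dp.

v = 1.5000, ω = 0.0000

Δθ = 0.000000 − 0.000000 = 0.000000
ω = Δθ/dt = 0.000000/1.0 = 0.0000
ω = 0 → v = (Δx·cos θ + Δy·sin θ)/dt = 1.5000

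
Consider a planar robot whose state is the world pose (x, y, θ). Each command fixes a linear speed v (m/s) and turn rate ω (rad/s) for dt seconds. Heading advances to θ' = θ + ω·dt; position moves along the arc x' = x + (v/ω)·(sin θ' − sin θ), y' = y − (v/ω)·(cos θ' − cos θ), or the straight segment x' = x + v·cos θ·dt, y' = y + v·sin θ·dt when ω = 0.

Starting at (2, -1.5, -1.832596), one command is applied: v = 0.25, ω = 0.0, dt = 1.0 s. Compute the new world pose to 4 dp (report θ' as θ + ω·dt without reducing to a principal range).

θ' = -1.8326 + 0.0·1.0 = -1.8326
ω = 0 → straight: x' = 2 + 0.25·cos(-1.8326)·1.0 = 1.9353
y' = -1.5 + 0.25·sin(-1.8326)·1.0 = -1.7415

(1.9353, -1.7415, -1.8326)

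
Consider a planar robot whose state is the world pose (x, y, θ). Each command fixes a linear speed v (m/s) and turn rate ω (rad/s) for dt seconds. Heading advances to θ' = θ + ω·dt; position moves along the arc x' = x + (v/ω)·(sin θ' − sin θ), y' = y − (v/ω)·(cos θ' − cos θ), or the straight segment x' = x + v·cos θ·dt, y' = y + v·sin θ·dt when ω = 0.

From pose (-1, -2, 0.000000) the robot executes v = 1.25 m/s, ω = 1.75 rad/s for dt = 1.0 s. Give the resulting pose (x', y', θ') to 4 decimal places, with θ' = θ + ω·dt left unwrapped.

(-0.2972, -1.1584, 1.7500)

θ' = 0.0000 + 1.75·1.0 = 1.7500
R = v/ω = 1.25/1.75 = 0.7143
x' = -1 + 0.7143·(sin 1.7500 − sin 0.0000) = -0.2972
y' = -2 − 0.7143·(cos 1.7500 − cos 0.0000) = -1.1584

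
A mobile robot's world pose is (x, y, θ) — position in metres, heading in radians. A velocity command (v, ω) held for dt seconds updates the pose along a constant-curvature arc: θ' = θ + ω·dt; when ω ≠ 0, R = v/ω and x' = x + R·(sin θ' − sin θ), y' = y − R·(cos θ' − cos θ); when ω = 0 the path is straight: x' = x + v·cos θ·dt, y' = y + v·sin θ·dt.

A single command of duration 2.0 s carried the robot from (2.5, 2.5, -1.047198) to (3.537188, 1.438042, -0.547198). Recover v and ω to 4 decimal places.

v = 0.7500, ω = 0.2500

Δθ = -0.547198 − -1.047198 = 0.500000
ω = Δθ/dt = 0.500000/2.0 = 0.2500
R = −Δy/(cos θ' − cos θ) = 3.0000
v = R·ω = 3.0000·0.2500 = 0.7500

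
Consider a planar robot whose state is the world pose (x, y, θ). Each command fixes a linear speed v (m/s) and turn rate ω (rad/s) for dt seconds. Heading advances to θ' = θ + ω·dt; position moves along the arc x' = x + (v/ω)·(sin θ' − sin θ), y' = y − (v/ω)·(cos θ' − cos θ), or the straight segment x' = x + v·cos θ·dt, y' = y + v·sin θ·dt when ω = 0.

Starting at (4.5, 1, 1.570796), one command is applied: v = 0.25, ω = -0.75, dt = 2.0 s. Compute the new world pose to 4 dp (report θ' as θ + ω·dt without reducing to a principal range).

θ' = 1.5708 + -0.75·2.0 = 0.0708
R = v/ω = 0.25/-0.75 = -0.3333
x' = 4.5 + -0.3333·(sin 0.0708 − sin 1.5708) = 4.8098
y' = 1 − -0.3333·(cos 0.0708 − cos 1.5708) = 1.3325

(4.8098, 1.3325, 0.0708)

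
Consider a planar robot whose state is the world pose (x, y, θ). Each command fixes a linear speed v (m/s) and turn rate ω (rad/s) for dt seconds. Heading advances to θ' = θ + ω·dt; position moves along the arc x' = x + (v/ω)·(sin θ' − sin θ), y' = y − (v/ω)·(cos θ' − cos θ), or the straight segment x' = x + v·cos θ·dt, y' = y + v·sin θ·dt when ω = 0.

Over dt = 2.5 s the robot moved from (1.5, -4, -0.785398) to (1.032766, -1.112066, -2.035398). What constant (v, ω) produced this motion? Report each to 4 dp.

Δθ = -2.035398 − -0.785398 = -1.250000
ω = Δθ/dt = -1.250000/2.5 = -0.5000
R = −Δy/(cos θ' − cos θ) = 2.5000
v = R·ω = 2.5000·-0.5000 = -1.2500

v = -1.2500, ω = -0.5000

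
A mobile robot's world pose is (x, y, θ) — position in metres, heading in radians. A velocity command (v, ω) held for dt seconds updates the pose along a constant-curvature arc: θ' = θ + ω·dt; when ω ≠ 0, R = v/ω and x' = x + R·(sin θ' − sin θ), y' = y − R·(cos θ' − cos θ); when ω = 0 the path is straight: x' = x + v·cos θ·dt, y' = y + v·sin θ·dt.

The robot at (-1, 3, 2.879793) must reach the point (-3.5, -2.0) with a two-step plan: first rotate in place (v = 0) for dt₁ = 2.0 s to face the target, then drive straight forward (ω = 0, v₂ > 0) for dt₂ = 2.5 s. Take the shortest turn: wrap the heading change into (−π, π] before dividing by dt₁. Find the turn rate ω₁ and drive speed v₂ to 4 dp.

ω₁ = 0.6845, v₂ = 2.2361

heading to target = atan2(-2−3, -3.5−-1) = -2.0344
Δθ = wrap(-2.0344 − 2.8798) = 1.3689; ω₁ = Δθ/dt₁ = 0.6845
distance = √((-3.5−-1)² + (-2−3)²) = 5.5902; v₂ = distance/dt₂ = 2.2361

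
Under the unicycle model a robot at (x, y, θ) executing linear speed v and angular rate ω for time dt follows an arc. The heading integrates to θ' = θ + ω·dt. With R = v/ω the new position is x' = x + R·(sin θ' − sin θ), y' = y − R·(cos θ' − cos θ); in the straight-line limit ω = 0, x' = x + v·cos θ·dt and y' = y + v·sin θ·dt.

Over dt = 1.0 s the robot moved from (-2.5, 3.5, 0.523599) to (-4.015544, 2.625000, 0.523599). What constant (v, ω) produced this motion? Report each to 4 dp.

Δθ = 0.523599 − 0.523599 = 0.000000
ω = Δθ/dt = 0.000000/1.0 = 0.0000
ω = 0 → v = (Δx·cos θ + Δy·sin θ)/dt = -1.7500

v = -1.7500, ω = 0.0000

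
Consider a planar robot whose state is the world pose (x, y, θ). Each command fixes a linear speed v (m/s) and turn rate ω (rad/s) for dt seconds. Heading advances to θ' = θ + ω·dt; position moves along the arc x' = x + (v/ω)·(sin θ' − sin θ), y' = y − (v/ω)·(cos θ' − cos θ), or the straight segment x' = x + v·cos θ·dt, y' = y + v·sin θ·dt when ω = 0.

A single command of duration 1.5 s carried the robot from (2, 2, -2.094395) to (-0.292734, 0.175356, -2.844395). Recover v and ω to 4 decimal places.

v = 2.0000, ω = -0.5000

Δθ = -2.844395 − -2.094395 = -0.750000
ω = Δθ/dt = -0.750000/1.5 = -0.5000
R = Δx/(sin θ' − sin θ) = -4.0000
v = R·ω = -4.0000·-0.5000 = 2.0000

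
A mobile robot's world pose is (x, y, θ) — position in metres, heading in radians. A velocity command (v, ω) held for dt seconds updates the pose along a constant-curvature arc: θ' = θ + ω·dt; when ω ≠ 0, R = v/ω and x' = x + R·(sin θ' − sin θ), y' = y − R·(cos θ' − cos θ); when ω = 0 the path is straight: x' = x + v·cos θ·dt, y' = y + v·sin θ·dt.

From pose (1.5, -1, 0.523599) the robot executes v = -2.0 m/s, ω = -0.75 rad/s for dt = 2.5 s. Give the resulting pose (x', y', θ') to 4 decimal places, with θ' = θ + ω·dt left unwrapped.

θ' = 0.5236 + -0.75·2.5 = -1.3514
R = v/ω = -2.0/-0.75 = 2.6667
x' = 1.5 + 2.6667·(sin -1.3514 − sin 0.5236) = -2.4361
y' = -1 − 2.6667·(cos -1.3514 − cos 0.5236) = 0.7290

(-2.4361, 0.7290, -1.3514)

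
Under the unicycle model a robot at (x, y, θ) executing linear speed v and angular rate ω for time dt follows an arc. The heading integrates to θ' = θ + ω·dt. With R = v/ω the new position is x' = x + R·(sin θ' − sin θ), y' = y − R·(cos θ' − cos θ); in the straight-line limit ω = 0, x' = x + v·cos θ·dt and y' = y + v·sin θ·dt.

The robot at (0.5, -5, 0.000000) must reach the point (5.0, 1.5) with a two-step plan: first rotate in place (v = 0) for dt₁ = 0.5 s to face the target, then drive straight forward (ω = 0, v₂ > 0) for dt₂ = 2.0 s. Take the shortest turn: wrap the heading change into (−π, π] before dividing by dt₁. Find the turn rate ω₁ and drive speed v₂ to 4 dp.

heading to target = atan2(1.5−-5, 5−0.5) = 0.9653
Δθ = wrap(0.9653 − 0.0000) = 0.9653; ω₁ = Δθ/dt₁ = 1.9305
distance = √((5−0.5)² + (1.5−-5)²) = 7.9057; v₂ = distance/dt₂ = 3.9528

ω₁ = 1.9305, v₂ = 3.9528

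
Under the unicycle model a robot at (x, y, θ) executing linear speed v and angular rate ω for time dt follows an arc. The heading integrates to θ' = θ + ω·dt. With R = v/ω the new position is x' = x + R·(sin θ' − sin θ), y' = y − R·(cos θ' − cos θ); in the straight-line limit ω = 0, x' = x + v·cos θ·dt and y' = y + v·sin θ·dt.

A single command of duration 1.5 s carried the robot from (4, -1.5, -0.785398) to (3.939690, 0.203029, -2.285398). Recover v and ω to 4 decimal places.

Δθ = -2.285398 − -0.785398 = -1.500000
ω = Δθ/dt = -1.500000/1.5 = -1.0000
R = −Δy/(cos θ' − cos θ) = 1.2500
v = R·ω = 1.2500·-1.0000 = -1.2500

v = -1.2500, ω = -1.0000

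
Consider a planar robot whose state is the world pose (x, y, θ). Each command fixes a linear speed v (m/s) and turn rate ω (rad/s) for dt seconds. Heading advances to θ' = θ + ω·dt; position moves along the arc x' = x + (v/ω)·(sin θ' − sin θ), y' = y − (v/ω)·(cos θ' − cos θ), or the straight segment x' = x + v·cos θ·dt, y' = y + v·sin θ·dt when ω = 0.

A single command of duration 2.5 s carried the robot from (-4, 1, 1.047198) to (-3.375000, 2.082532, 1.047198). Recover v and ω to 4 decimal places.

Δθ = 1.047198 − 1.047198 = 0.000000
ω = Δθ/dt = 0.000000/2.5 = 0.0000
ω = 0 → v = (Δx·cos θ + Δy·sin θ)/dt = 0.5000

v = 0.5000, ω = 0.0000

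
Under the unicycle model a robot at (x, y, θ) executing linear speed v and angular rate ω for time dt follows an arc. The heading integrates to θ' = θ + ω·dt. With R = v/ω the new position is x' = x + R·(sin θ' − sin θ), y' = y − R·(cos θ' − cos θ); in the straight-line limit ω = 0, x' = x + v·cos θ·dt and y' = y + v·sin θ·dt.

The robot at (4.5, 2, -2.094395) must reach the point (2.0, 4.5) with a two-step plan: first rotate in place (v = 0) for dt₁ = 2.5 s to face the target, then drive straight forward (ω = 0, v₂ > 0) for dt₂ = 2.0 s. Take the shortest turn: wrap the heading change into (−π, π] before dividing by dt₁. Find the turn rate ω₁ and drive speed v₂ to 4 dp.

heading to target = atan2(4.5−2, 2−4.5) = 2.3562
Δθ = wrap(2.3562 − -2.0944) = -1.8326; ω₁ = Δθ/dt₁ = -0.7330
distance = √((2−4.5)² + (4.5−2)²) = 3.5355; v₂ = distance/dt₂ = 1.7678

ω₁ = -0.7330, v₂ = 1.7678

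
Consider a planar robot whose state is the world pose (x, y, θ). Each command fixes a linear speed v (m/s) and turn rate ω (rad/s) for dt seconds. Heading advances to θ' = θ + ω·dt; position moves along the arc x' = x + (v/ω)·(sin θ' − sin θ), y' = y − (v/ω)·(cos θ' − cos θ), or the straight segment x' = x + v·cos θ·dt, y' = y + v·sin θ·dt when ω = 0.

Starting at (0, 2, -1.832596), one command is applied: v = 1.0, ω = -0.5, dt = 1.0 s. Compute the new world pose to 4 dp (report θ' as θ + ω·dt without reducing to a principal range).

(-0.4847, 1.1372, -2.3326)

θ' = -1.8326 + -0.5·1.0 = -2.3326
R = v/ω = 1.0/-0.5 = -2.0000
x' = 0 + -2.0000·(sin -2.3326 − sin -1.8326) = -0.4847
y' = 2 − -2.0000·(cos -2.3326 − cos -1.8326) = 1.1372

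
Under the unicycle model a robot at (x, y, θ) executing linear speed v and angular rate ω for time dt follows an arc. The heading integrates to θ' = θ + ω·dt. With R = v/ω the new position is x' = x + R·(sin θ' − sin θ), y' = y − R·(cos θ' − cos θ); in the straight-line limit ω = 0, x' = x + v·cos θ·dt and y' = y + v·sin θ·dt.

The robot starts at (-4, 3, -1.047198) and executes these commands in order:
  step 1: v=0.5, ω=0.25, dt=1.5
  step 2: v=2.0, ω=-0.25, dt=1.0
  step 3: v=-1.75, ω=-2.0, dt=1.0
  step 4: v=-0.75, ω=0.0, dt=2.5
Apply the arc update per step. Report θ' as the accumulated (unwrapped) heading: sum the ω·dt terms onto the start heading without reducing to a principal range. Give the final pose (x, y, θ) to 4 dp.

step 1: θ'=-0.6722 (R=2.0000) → pose (-3.5134, 2.4351, -0.6722)
step 2: θ'=-0.9222 (R=-8.0000) → pose (-2.1196, 1.0080, -0.9222)
step 3: θ'=-2.9222 (R=0.8750) → pose (-1.6127, 2.3906, -2.9222)
step 4: θ'=-2.9222 (straight) → pose (0.2174, 2.7987, -2.9222)

(0.2174, 2.7987, -2.9222)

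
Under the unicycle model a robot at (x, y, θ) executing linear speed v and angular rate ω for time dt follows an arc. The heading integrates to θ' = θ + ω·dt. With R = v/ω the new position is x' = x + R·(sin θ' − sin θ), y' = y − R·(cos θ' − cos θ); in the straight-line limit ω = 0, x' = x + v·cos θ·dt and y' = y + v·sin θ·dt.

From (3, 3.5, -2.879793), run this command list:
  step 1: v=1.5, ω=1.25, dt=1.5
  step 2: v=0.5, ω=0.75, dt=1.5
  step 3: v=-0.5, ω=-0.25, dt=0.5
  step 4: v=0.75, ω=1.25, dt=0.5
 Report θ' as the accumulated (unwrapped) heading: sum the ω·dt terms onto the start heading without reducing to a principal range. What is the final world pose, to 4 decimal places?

(3.0425, 1.4904, 0.6202)

step 1: θ'=-1.0048 (R=1.2000) → pose (2.2977, 1.6974, -1.0048)
step 2: θ'=0.1202 (R=0.6667) → pose (2.9404, 1.3930, 0.1202)
step 3: θ'=-0.0048 (R=2.0000) → pose (2.6909, 1.3786, -0.0048)
step 4: θ'=0.6202 (R=0.6000) → pose (3.0425, 1.4904, 0.6202)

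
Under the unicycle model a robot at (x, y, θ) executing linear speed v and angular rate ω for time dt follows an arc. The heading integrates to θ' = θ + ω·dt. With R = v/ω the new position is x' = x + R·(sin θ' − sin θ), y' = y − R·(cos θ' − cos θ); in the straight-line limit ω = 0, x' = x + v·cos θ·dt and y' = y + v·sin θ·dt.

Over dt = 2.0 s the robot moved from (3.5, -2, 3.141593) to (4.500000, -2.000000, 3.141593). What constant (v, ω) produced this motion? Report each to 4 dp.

Δθ = 3.141593 − 3.141593 = 0.000000
ω = Δθ/dt = 0.000000/2.0 = 0.0000
ω = 0 → v = (Δx·cos θ + Δy·sin θ)/dt = -0.5000

v = -0.5000, ω = 0.0000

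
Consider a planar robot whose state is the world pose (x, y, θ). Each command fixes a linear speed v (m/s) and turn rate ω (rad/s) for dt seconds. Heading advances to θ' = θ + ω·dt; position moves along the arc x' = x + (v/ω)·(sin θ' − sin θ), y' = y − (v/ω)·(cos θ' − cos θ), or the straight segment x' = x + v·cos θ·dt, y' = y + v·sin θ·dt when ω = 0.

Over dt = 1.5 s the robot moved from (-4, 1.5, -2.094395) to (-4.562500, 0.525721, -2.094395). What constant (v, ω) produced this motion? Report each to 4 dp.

v = 0.7500, ω = 0.0000

Δθ = -2.094395 − -2.094395 = 0.000000
ω = Δθ/dt = 0.000000/1.5 = 0.0000
ω = 0 → v = (Δx·cos θ + Δy·sin θ)/dt = 0.7500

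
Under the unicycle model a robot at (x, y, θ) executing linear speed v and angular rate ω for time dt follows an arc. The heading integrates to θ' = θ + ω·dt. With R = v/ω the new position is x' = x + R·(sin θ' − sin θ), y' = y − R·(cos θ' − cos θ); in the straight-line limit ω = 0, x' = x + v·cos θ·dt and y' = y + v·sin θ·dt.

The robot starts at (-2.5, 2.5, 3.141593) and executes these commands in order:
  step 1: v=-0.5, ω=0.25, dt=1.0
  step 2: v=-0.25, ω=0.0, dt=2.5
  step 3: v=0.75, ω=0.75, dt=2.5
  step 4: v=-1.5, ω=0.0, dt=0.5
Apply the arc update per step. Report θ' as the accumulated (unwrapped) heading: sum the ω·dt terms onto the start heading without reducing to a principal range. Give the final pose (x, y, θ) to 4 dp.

step 1: θ'=3.3916 (R=-2.0000) → pose (-2.0052, 2.5622, 3.3916)
step 2: θ'=3.3916 (straight) → pose (-1.3996, 2.7168, 3.3916)
step 3: θ'=5.2666 (R=1.0000) → pose (-2.0025, 1.2216, 5.2666)
step 4: θ'=5.2666 (straight) → pose (-2.3972, 1.8594, 5.2666)

(-2.3972, 1.8594, 5.2666)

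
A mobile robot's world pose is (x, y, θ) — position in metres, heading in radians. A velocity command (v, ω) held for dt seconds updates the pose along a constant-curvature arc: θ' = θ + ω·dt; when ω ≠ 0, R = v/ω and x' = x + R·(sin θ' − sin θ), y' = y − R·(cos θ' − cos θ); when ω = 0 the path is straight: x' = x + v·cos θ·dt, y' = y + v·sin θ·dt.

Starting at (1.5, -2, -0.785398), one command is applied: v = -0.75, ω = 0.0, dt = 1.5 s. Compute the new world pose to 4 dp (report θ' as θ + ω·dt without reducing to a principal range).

θ' = -0.7854 + 0.0·1.5 = -0.7854
ω = 0 → straight: x' = 1.5 + -0.75·cos(-0.7854)·1.5 = 0.7045
y' = -2 + -0.75·sin(-0.7854)·1.5 = -1.2045

(0.7045, -1.2045, -0.7854)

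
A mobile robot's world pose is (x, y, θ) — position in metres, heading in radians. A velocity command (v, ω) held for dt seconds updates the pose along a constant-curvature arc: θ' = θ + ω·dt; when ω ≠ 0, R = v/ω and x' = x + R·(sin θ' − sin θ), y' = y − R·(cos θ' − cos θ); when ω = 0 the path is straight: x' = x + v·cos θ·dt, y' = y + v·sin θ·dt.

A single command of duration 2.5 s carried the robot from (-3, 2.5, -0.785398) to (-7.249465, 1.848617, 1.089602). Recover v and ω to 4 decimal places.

v = -2.0000, ω = 0.7500

Δθ = 1.089602 − -0.785398 = 1.875000
ω = Δθ/dt = 1.875000/2.5 = 0.7500
R = Δx/(sin θ' − sin θ) = -2.6667
v = R·ω = -2.6667·0.7500 = -2.0000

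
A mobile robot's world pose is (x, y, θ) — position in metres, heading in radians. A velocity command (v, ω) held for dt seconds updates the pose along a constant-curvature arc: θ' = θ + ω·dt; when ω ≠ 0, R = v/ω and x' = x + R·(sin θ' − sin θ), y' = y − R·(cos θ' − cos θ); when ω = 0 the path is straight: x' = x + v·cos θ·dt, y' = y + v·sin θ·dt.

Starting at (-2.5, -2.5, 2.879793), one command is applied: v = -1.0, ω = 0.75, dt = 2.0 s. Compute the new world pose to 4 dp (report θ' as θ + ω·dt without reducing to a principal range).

θ' = 2.8798 + 0.75·2.0 = 4.3798
R = v/ω = -1.0/0.75 = -1.3333
x' = -2.5 + -1.3333·(sin 4.3798 − sin 2.8798) = -0.8946
y' = -2.5 − -1.3333·(cos 4.3798 − cos 2.8798) = -1.6474

(-0.8946, -1.6474, 4.3798)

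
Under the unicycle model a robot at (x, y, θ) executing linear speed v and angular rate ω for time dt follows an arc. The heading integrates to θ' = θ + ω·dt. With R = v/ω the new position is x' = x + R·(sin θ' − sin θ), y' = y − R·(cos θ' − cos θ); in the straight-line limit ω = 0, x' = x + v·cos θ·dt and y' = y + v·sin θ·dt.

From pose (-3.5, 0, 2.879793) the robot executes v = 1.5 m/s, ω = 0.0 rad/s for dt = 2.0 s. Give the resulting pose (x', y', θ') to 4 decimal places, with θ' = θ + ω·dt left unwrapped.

(-6.3978, 0.7765, 2.8798)

θ' = 2.8798 + 0.0·2.0 = 2.8798
ω = 0 → straight: x' = -3.5 + 1.5·cos(2.8798)·2.0 = -6.3978
y' = 0 + 1.5·sin(2.8798)·2.0 = 0.7765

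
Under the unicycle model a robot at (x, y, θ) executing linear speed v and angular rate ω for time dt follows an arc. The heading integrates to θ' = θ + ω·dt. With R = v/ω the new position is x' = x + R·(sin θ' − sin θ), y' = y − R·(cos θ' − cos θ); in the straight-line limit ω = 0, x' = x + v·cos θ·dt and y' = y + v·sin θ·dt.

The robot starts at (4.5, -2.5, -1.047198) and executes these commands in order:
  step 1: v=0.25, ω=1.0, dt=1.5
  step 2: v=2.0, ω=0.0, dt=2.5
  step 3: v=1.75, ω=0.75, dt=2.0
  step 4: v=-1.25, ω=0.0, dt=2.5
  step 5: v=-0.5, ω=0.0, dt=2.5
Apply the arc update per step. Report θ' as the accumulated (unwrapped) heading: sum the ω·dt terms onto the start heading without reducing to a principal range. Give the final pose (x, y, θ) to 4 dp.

step 1: θ'=0.4528 (R=0.2500) → pose (4.8259, -2.5998, 0.4528)
step 2: θ'=0.4528 (straight) → pose (9.3220, -0.4124, 0.4528)
step 3: θ'=1.9528 (R=2.3333) → pose (10.4663, 2.5556, 1.9528)
step 4: θ'=1.9528 (straight) → pose (11.6313, -0.3441, 1.9528)
step 5: θ'=1.9528 (straight) → pose (12.0973, -1.5040, 1.9528)

(12.0973, -1.5040, 1.9528)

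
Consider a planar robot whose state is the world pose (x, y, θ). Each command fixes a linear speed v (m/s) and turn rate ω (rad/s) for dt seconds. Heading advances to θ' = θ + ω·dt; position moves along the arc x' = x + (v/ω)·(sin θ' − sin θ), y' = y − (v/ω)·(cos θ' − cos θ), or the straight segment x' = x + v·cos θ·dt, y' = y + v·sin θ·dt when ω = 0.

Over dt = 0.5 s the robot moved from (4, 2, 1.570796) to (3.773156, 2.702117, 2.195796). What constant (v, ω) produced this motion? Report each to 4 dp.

Δθ = 2.195796 − 1.570796 = 0.625000
ω = Δθ/dt = 0.625000/0.5 = 1.2500
R = −Δy/(cos θ' − cos θ) = 1.2000
v = R·ω = 1.2000·1.2500 = 1.5000

v = 1.5000, ω = 1.2500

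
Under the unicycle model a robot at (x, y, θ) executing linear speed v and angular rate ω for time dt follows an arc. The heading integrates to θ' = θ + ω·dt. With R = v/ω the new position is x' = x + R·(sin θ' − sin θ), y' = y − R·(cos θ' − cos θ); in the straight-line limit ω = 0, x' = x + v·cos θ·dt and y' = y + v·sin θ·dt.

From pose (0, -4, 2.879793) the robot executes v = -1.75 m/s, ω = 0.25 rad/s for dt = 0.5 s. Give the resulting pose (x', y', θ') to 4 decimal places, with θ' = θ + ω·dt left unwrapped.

(0.8571, -4.1731, 3.0048)

θ' = 2.8798 + 0.25·0.5 = 3.0048
R = v/ω = -1.75/0.25 = -7.0000
x' = 0 + -7.0000·(sin 3.0048 − sin 2.8798) = 0.8571
y' = -4 − -7.0000·(cos 3.0048 − cos 2.8798) = -4.1731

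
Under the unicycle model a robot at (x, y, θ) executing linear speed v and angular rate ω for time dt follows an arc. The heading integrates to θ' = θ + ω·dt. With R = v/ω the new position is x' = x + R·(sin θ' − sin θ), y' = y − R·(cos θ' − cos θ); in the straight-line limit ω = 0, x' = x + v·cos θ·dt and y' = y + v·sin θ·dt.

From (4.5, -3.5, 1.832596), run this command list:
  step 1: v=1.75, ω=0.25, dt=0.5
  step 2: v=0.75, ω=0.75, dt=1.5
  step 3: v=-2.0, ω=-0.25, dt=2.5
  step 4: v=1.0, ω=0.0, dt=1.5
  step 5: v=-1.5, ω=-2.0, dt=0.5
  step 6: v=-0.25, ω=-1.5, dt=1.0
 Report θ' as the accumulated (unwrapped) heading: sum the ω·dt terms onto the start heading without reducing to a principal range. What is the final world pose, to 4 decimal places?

(6.8737, -3.7016, -0.0424)

step 1: θ'=1.9576 (R=7.0000) → pose (4.2214, -2.6712, 1.9576)
step 2: θ'=3.0826 (R=1.0000) → pose (3.3542, -2.0501, 3.0826)
step 3: θ'=2.4576 (R=8.0000) → pose (7.9377, -3.8358, 2.4576)
step 4: θ'=2.4576 (straight) → pose (6.7751, -2.8879, 2.4576)
step 5: θ'=1.4576 (R=0.7500) → pose (7.0464, -3.5539, 1.4576)
step 6: θ'=-0.0424 (R=0.1667) → pose (6.8737, -3.7016, -0.0424)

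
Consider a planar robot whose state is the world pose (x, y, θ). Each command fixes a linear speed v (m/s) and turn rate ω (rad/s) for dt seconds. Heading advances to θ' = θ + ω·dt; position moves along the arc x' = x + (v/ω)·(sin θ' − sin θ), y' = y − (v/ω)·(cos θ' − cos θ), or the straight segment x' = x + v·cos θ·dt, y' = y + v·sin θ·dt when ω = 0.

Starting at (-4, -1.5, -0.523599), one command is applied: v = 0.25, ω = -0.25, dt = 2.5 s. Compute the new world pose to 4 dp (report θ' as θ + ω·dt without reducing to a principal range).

θ' = -0.5236 + -0.25·2.5 = -1.1486
R = v/ω = 0.25/-0.25 = -1.0000
x' = -4 + -1.0000·(sin -1.1486 − sin -0.5236) = -3.5878
y' = -1.5 − -1.0000·(cos -1.1486 − cos -0.5236) = -1.9563

(-3.5878, -1.9563, -1.1486)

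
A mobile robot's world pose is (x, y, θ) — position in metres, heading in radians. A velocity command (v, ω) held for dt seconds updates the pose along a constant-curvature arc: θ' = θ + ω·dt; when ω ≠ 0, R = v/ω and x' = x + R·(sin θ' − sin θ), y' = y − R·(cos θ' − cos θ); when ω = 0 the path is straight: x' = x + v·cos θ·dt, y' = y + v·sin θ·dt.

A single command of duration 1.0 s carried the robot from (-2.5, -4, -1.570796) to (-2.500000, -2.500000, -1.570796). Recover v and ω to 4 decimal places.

v = -1.5000, ω = 0.0000

Δθ = -1.570796 − -1.570796 = 0.000000
ω = Δθ/dt = 0.000000/1.0 = 0.0000
ω = 0 → v = (Δx·cos θ + Δy·sin θ)/dt = -1.5000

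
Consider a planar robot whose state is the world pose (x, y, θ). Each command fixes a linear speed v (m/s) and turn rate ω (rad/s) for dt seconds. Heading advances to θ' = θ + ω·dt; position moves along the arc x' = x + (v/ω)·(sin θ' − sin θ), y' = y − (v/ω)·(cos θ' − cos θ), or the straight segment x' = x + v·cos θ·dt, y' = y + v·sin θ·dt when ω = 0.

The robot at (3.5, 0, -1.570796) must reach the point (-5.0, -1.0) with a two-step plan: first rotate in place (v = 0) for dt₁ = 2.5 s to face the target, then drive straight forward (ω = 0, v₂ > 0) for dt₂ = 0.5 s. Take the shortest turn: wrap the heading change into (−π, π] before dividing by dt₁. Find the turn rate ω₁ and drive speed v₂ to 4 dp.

ω₁ = -0.5815, v₂ = 17.1172

heading to target = atan2(-1−0, -5−3.5) = -3.0245
Δθ = wrap(-3.0245 − -1.5708) = -1.4537; ω₁ = Δθ/dt₁ = -0.5815
distance = √((-5−3.5)² + (-1−0)²) = 8.5586; v₂ = distance/dt₂ = 17.1172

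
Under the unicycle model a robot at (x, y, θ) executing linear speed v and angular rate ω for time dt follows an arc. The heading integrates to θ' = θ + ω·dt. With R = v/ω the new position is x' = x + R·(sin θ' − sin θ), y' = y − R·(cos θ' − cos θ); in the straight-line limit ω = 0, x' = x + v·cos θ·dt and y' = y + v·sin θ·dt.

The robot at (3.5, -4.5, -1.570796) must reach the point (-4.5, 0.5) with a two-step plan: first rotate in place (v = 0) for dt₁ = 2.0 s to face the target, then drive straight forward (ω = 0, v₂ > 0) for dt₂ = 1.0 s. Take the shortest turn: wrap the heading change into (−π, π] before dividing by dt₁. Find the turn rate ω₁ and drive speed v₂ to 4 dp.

ω₁ = -1.0647, v₂ = 9.4340

heading to target = atan2(0.5−-4.5, -4.5−3.5) = 2.5830
Δθ = wrap(2.5830 − -1.5708) = -2.1294; ω₁ = Δθ/dt₁ = -1.0647
distance = √((-4.5−3.5)² + (0.5−-4.5)²) = 9.4340; v₂ = distance/dt₂ = 9.4340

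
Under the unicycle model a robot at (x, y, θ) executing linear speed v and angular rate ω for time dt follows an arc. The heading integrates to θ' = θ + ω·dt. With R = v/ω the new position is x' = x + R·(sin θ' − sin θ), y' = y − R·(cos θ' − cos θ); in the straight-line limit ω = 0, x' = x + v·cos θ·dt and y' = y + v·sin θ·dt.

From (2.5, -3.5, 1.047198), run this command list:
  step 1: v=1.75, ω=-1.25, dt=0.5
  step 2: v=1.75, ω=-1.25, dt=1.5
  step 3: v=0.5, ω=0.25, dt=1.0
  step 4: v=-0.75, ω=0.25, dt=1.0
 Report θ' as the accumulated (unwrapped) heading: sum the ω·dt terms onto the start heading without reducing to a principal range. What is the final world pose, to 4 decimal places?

step 1: θ'=0.4222 (R=-1.4000) → pose (3.1388, -2.9229, 0.4222)
step 2: θ'=-1.4528 (R=-1.4000) → pose (5.1027, -4.0352, -1.4528)
step 3: θ'=-1.2028 (R=2.0000) → pose (5.2227, -4.5192, -1.2028)
step 4: θ'=-0.9528 (R=-3.0000) → pose (4.8687, -3.8603, -0.9528)

(4.8687, -3.8603, -0.9528)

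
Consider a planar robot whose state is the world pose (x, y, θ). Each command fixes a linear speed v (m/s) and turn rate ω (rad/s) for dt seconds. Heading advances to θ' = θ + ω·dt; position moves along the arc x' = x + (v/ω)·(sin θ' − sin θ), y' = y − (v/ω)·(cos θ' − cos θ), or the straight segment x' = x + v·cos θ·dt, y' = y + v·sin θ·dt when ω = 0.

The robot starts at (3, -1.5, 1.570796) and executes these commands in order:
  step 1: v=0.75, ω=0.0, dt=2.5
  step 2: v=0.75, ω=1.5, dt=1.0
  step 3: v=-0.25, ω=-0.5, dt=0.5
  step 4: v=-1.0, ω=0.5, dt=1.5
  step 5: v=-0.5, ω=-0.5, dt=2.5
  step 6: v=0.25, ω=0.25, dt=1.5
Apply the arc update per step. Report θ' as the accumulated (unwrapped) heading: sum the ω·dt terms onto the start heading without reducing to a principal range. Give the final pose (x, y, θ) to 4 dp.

step 1: θ'=1.5708 (straight) → pose (3.0000, 0.3750, 1.5708)
step 2: θ'=3.0708 (R=0.5000) → pose (2.5354, 0.8737, 3.0708)
step 3: θ'=2.8208 (R=0.5000) → pose (2.6577, 0.8495, 2.8208)
step 4: θ'=3.5708 (R=-2.0000) → pose (4.1206, 0.9289, 3.5708)
step 5: θ'=2.3208 (R=1.0000) → pose (5.2684, 0.7012, 2.3208)
step 6: θ'=2.6958 (R=1.0000) → pose (4.9679, 0.9218, 2.6958)

(4.9679, 0.9218, 2.6958)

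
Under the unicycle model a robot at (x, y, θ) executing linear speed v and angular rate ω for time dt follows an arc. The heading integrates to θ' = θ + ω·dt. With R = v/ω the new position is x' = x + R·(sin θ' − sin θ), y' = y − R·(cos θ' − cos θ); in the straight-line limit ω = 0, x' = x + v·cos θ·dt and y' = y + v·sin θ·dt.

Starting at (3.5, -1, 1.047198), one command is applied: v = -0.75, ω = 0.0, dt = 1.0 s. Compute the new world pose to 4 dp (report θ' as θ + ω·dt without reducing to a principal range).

(3.1250, -1.6495, 1.0472)

θ' = 1.0472 + 0.0·1.0 = 1.0472
ω = 0 → straight: x' = 3.5 + -0.75·cos(1.0472)·1.0 = 3.1250
y' = -1 + -0.75·sin(1.0472)·1.0 = -1.6495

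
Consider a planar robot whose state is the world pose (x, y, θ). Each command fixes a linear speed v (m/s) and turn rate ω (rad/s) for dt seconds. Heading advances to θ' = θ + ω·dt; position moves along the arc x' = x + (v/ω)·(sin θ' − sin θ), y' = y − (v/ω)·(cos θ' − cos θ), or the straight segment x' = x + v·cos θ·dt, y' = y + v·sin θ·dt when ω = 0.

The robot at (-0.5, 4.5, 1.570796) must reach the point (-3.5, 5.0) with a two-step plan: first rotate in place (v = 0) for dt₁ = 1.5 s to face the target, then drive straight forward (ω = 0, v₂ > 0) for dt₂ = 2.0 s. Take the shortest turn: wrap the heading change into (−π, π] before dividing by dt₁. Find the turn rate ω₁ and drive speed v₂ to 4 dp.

ω₁ = 0.9371, v₂ = 1.5207

heading to target = atan2(5−4.5, -3.5−-0.5) = 2.9764
Δθ = wrap(2.9764 − 1.5708) = 1.4056; ω₁ = Δθ/dt₁ = 0.9371
distance = √((-3.5−-0.5)² + (5−4.5)²) = 3.0414; v₂ = distance/dt₂ = 1.5207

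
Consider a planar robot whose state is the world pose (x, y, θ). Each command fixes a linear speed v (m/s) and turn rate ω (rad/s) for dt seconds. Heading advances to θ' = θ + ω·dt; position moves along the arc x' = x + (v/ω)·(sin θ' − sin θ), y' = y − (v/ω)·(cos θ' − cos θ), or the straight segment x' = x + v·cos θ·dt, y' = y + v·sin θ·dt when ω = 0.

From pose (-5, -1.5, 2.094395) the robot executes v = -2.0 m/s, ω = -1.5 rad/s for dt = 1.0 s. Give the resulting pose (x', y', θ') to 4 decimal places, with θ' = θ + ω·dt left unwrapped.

θ' = 2.0944 + -1.5·1.0 = 0.5944
R = v/ω = -2.0/-1.5 = 1.3333
x' = -5 + 1.3333·(sin 0.5944 − sin 2.0944) = -5.4080
y' = -1.5 − 1.3333·(cos 0.5944 − cos 2.0944) = -3.2713

(-5.4080, -3.2713, 0.5944)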